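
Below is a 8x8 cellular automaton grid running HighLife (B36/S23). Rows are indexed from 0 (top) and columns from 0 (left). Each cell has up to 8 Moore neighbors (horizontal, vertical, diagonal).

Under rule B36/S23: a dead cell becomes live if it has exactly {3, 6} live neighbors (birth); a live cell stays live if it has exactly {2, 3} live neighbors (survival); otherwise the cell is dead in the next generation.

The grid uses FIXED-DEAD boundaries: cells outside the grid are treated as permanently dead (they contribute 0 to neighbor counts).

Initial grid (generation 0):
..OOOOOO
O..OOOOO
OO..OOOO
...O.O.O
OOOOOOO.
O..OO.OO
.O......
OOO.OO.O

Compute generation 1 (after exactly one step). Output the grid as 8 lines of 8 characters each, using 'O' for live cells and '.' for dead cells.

Simulating step by step:
Generation 0 (given above): 40 live cells
Generation 1: 16 live cells
(generation 1 grid is the final answer)

Answer: ..O....O
O.......
OOO.....
.......O
OO......
O.....OO
.......O
OOO.....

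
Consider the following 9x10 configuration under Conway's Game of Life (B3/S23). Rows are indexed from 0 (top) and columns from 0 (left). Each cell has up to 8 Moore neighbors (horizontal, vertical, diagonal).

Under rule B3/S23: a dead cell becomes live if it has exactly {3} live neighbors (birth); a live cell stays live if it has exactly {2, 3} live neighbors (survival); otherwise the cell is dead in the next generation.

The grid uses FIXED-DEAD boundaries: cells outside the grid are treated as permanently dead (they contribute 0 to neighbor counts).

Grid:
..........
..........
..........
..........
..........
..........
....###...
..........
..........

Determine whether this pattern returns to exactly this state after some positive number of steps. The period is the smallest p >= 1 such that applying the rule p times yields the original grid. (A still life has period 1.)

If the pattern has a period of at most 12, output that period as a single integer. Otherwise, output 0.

Simulating and comparing each generation to the original:
Gen 0 (original, given above): 3 live cells
Gen 1: 3 live cells, differs from original
Gen 2: 3 live cells, MATCHES original -> period = 2

Answer: 2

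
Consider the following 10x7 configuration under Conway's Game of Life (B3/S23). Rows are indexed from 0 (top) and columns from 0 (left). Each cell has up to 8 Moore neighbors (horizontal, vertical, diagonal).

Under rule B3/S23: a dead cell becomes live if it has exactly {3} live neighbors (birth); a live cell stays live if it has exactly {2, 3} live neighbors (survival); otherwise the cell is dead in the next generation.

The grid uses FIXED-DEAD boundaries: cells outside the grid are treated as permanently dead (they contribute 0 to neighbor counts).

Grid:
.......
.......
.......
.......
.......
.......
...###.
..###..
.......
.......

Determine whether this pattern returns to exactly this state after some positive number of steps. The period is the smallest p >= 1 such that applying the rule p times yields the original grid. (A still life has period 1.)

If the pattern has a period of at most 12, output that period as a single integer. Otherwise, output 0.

Simulating and comparing each generation to the original:
Gen 0 (original, given above): 6 live cells
Gen 1: 6 live cells, differs from original
Gen 2: 6 live cells, MATCHES original -> period = 2

Answer: 2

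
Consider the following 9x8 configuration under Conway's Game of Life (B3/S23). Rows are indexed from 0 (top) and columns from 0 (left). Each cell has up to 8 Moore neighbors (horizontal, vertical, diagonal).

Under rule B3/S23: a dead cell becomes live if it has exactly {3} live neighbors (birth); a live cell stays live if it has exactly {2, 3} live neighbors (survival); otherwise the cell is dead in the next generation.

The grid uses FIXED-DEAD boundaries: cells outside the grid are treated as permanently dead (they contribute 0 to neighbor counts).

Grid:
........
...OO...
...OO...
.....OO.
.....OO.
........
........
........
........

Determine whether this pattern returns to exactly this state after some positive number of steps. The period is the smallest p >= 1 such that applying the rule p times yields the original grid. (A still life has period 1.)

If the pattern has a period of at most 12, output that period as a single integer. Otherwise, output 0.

Answer: 2

Derivation:
Simulating and comparing each generation to the original:
Gen 0 (original, given above): 8 live cells
Gen 1: 6 live cells, differs from original
Gen 2: 8 live cells, MATCHES original -> period = 2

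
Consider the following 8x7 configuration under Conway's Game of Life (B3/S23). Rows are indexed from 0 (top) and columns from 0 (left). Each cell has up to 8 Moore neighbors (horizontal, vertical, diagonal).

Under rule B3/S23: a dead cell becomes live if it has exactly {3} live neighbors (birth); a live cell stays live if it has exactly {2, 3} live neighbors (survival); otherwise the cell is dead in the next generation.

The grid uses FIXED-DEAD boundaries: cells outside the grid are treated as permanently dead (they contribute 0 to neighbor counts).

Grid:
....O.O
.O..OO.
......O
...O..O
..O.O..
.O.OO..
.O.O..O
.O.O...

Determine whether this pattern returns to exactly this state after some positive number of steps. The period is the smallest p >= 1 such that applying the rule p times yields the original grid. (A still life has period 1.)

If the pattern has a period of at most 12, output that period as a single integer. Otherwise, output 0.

Answer: 0

Derivation:
Simulating and comparing each generation to the original:
Gen 0 (original, given above): 18 live cells
Gen 1: 16 live cells, differs from original
Gen 2: 17 live cells, differs from original
Gen 3: 17 live cells, differs from original
Gen 4: 15 live cells, differs from original
Gen 5: 18 live cells, differs from original
Gen 6: 13 live cells, differs from original
Gen 7: 17 live cells, differs from original
Gen 8: 14 live cells, differs from original
Gen 9: 14 live cells, differs from original
Gen 10: 13 live cells, differs from original
Gen 11: 11 live cells, differs from original
Gen 12: 14 live cells, differs from original
No period found within 12 steps.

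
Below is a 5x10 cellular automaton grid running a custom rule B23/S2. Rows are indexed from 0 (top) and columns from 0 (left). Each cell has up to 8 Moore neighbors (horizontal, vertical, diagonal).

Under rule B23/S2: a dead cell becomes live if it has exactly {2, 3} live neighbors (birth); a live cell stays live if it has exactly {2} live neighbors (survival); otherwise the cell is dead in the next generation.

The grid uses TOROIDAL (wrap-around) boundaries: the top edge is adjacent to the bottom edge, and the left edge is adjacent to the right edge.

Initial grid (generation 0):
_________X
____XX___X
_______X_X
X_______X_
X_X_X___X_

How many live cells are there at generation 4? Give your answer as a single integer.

Simulating step by step:
Generation 0 (given above): 12 live cells
Generation 1: 22 live cells
XX_XXX__X_
X_____X__X
X___XXX___
XX_X___X__
XX_X___XX_
Generation 2: 17 live cells
___X_XX___
__XX___XX_
__XXX__XX_
___X_X__X_
_____XX___
Generation 3: 16 live cells
__XX____X_
_X___X___X
_X___XX__X
__X_____XX
__XX___X__
Generation 4: 33 live cells
XX__X_XXXX
_X_XXXXXXX
_XX_XXXX__
XX_XXXXX_X
_X__X__X_X
Population at generation 4: 33

Answer: 33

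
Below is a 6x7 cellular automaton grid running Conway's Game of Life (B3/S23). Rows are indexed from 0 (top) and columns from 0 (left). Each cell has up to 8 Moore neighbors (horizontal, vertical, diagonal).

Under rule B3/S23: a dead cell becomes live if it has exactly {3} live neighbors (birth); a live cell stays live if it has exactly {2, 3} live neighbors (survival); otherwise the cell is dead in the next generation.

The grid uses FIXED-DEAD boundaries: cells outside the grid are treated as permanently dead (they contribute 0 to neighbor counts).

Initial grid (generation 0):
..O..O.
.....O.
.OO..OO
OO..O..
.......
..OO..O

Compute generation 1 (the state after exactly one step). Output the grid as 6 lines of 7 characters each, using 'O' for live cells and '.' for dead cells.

Answer: .......
.OO.OO.
OOO.OOO
OOO..O.
.OOO...
.......

Derivation:
Simulating step by step:
Generation 0 (given above): 13 live cells
Generation 1: 17 live cells
(generation 1 grid is the final answer)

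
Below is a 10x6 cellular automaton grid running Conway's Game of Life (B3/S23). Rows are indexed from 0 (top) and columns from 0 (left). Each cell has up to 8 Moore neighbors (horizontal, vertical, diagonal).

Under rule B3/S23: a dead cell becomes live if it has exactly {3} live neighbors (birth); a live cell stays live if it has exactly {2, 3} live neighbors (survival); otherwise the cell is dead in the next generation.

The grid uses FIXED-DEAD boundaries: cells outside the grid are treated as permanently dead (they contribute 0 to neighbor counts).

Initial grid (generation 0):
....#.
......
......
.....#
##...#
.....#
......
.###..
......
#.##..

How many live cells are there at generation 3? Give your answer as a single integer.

Answer: 0

Derivation:
Simulating step by step:
Generation 0 (given above): 12 live cells
Generation 1: 4 live cells
......
......
......
......
....##
......
..#...
..#...
......
......
Generation 2: 0 live cells
......
......
......
......
......
......
......
......
......
......
Generation 3: 0 live cells
......
......
......
......
......
......
......
......
......
......
Population at generation 3: 0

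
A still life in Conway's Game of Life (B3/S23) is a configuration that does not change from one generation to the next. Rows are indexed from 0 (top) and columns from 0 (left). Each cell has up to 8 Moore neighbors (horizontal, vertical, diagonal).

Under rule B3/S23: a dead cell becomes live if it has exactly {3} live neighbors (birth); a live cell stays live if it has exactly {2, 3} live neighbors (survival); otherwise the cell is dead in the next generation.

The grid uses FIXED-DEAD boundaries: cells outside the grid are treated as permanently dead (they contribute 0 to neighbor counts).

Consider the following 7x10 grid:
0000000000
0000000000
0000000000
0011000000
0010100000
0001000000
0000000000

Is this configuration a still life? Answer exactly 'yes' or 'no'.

Compute generation 1 and compare to generation 0 (given above):
Generation 1:
0000000000
0000000000
0000000000
0011000000
0010100000
0001000000
0000000000
The grids are IDENTICAL -> still life.

Answer: yes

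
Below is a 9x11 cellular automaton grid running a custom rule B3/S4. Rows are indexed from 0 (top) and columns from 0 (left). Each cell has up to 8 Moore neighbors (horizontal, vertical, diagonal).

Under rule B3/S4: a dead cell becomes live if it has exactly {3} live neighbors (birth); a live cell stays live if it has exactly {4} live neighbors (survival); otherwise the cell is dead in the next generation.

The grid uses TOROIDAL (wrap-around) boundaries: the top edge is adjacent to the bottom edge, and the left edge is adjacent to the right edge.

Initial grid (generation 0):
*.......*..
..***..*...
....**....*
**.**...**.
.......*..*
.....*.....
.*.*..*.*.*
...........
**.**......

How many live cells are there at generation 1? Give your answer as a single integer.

Simulating step by step:
Generation 0 (given above): 27 live cells
Generation 1: 17 live cells
...........
.....*.....
**......**.
.....*.....
*...*...**.
*.....**.*.
...........
.*.**......
...........
Population at generation 1: 17

Answer: 17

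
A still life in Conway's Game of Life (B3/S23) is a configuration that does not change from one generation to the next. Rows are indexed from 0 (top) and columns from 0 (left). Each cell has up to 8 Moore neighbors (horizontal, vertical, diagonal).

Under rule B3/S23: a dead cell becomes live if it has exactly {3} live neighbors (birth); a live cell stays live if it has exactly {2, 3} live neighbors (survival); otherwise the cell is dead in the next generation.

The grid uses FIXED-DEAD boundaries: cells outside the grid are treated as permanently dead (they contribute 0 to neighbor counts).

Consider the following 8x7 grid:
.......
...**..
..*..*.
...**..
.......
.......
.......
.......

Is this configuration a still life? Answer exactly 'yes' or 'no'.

Answer: yes

Derivation:
Compute generation 1 and compare to generation 0 (given above):
Generation 1:
.......
...**..
..*..*.
...**..
.......
.......
.......
.......
The grids are IDENTICAL -> still life.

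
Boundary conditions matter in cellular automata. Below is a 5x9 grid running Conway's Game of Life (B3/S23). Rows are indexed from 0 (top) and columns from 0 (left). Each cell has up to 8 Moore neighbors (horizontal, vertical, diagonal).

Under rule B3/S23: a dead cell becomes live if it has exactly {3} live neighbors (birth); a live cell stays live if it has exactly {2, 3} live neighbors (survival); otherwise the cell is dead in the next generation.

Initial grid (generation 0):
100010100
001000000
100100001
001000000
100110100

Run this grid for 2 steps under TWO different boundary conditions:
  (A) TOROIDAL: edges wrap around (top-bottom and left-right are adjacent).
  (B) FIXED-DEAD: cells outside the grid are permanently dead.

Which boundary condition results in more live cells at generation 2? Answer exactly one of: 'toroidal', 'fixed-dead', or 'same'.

Under TOROIDAL boundary, generation 2:
010010000
000110000
000010000
000010000
000011000
Population = 8

Under FIXED-DEAD boundary, generation 2:
000000000
010100000
100010000
010010000
001100000
Population = 8

Comparison: toroidal=8, fixed-dead=8 -> same

Answer: same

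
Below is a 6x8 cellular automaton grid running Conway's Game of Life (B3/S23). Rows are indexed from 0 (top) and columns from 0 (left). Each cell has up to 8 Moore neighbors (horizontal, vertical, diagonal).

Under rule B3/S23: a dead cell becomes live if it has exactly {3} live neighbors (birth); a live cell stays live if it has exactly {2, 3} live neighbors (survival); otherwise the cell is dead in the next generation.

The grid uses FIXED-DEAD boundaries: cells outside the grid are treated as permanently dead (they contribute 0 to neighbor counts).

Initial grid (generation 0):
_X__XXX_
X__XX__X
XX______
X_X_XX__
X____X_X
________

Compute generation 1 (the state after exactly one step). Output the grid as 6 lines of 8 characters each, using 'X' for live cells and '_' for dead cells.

Simulating step by step:
Generation 0 (given above): 17 live cells
Generation 1: 20 live cells
(generation 1 grid is the final answer)

Answer: ___XXXX_
X_XXX_X_
X_X__X__
X___XXX_
_X__XXX_
________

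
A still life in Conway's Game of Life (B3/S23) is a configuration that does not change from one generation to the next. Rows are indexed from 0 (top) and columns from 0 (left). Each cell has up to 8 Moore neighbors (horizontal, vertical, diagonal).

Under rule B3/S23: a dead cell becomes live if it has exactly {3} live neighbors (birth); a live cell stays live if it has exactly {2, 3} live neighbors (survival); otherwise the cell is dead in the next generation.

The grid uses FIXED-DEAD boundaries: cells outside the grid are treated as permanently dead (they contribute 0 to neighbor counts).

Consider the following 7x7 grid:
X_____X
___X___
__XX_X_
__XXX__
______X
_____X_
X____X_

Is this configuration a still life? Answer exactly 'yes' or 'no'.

Compute generation 1 and compare to generation 0 (given above):
Generation 1:
_______
__XXX__
_______
__X_XX_
___XXX_
_____XX
_______
Cell (0,0) differs: gen0=1 vs gen1=0 -> NOT a still life.

Answer: no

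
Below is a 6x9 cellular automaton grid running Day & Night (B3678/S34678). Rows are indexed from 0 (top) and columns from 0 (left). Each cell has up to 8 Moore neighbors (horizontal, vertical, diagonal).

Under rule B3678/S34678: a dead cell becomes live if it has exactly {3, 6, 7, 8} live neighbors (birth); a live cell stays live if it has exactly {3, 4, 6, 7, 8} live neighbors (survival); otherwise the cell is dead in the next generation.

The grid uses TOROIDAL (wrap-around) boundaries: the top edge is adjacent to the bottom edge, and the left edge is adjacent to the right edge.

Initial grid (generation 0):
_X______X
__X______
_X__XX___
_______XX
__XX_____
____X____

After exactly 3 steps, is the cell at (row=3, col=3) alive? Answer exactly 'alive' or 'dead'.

Answer: alive

Derivation:
Simulating step by step:
Generation 0 (given above): 11 live cells
Generation 1: 7 live cells
_________
XX_______
_________
__XXX____
_________
__XX_____
Generation 2: 6 live cells
_XX______
_________
_XXX_____
_________
____X____
_________
Generation 3: 3 live cells
_________
___X_____
_________
__XX_____
_________
_________

Cell (3,3) at generation 3: 1 -> alive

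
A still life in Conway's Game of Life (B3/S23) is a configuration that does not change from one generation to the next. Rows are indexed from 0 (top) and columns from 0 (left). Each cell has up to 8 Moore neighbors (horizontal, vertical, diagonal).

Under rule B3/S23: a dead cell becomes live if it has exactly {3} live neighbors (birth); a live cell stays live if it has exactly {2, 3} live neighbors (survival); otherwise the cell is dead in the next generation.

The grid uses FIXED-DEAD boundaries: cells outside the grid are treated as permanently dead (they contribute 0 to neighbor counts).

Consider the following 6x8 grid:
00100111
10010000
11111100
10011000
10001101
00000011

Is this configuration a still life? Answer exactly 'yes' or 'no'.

Answer: no

Derivation:
Compute generation 1 and compare to generation 0 (given above):
Generation 1:
00000010
10000000
10000100
10000010
00011101
00000111
Cell (0,2) differs: gen0=1 vs gen1=0 -> NOT a still life.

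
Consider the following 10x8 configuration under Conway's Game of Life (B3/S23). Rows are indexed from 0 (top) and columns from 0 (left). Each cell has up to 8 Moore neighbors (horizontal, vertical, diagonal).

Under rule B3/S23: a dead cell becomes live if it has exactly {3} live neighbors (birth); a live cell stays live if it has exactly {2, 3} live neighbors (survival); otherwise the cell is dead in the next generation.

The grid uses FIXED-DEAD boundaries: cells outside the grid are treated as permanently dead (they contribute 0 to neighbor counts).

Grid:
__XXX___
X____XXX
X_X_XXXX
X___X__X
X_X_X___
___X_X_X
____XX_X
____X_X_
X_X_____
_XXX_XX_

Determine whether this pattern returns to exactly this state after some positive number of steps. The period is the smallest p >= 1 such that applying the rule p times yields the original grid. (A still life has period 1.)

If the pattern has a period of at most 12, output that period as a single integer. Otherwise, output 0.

Simulating and comparing each generation to the original:
Gen 0 (original, given above): 34 live cells
Gen 1: 29 live cells, differs from original
Gen 2: 30 live cells, differs from original
Gen 3: 34 live cells, differs from original
Gen 4: 36 live cells, differs from original
Gen 5: 36 live cells, differs from original
Gen 6: 33 live cells, differs from original
Gen 7: 29 live cells, differs from original
Gen 8: 27 live cells, differs from original
Gen 9: 18 live cells, differs from original
Gen 10: 16 live cells, differs from original
Gen 11: 13 live cells, differs from original
Gen 12: 9 live cells, differs from original
No period found within 12 steps.

Answer: 0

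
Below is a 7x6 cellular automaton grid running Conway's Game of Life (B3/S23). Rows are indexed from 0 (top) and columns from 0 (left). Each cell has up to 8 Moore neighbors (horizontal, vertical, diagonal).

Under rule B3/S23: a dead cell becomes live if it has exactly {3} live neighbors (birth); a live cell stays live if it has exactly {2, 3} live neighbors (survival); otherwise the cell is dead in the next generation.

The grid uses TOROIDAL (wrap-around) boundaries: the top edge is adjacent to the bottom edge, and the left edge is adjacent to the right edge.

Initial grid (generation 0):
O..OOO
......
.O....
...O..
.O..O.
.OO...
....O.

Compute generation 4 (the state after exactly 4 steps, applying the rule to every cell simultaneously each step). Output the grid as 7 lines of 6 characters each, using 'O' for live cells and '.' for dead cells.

Simulating step by step:
Generation 0 (given above): 11 live cells
Generation 1: 16 live cells
...OOO
O...OO
......
..O...
.O.O..
.OOO..
OOO.O.
Generation 2: 9 live cells
..O...
O..O..
.....O
..O...
.O.O..
....O.
O.....
Generation 3: 4 live cells
.O....
......
......
..O...
..OO..
......
......
Generation 4: 4 live cells
(generation 4 grid is the final answer)

Answer: ......
......
......
..OO..
..OO..
......
......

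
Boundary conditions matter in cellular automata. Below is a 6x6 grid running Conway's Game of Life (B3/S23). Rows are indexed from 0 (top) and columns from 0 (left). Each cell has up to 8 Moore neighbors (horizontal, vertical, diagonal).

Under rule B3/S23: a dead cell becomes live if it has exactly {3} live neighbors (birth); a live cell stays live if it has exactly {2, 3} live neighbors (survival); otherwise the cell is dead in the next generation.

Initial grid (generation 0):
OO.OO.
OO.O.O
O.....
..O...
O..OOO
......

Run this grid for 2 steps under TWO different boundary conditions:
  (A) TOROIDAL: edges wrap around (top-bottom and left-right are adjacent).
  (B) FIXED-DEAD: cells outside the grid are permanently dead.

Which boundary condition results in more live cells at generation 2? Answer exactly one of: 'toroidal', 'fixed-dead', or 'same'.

Answer: same

Derivation:
Under TOROIDAL boundary, generation 2:
.O.OO.
OO.O.O
O.O..O
.O....
.....O
OO...O
Population = 15

Under FIXED-DEAD boundary, generation 2:
..OOO.
O..OO.
.OO.O.
.O..O.
..O..O
...OO.
Population = 15

Comparison: toroidal=15, fixed-dead=15 -> same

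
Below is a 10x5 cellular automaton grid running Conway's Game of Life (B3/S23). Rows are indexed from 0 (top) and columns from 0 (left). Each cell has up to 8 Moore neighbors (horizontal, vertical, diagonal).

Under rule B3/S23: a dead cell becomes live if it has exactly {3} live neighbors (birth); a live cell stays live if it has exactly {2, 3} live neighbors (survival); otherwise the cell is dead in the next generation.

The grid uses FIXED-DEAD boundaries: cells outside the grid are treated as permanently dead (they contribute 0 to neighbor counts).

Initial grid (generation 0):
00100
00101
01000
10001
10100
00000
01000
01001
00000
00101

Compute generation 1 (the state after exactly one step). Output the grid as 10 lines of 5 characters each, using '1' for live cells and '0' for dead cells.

Simulating step by step:
Generation 0 (given above): 13 live cells
Generation 1: 10 live cells
(generation 1 grid is the final answer)

Answer: 00010
01110
01010
10000
01000
01000
00000
00000
00010
00000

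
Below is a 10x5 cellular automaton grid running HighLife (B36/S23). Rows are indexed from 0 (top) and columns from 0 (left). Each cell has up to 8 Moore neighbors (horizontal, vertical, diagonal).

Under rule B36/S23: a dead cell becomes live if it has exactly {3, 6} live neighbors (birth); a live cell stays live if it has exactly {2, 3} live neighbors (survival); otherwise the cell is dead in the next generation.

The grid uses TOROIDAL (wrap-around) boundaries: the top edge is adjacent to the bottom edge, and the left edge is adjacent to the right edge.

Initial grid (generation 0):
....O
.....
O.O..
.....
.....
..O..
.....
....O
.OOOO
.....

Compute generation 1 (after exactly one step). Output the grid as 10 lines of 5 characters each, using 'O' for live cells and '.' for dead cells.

Answer: .....
.....
.....
.....
.....
.....
.....
O.O.O
O.OOO
O.O.O

Derivation:
Simulating step by step:
Generation 0 (given above): 9 live cells
Generation 1: 10 live cells
(generation 1 grid is the final answer)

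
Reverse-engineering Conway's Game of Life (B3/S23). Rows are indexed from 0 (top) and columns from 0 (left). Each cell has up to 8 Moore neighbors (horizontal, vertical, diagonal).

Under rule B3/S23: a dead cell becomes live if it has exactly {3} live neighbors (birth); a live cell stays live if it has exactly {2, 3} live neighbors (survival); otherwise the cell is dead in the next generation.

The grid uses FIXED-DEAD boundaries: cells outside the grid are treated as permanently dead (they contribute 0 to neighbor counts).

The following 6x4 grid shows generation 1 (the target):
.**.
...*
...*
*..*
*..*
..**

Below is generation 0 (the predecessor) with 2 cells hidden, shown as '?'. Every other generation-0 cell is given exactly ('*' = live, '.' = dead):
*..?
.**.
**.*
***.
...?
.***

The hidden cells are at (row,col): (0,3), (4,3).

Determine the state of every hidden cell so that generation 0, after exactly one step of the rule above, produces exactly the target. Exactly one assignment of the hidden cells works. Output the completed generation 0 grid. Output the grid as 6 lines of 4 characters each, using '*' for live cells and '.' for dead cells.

Hidden generation-0 cells (in order): (0,3), (4,3).
A hidden cell only influences target cells in its own 3x3 neighborhood. Try each of the 2^2 = 4 assignments, step the completed generation 0 forward once under B3/S23, and compare with the target:
  (0,3)=. (4,3)=. -> step gives (0,2)='.' but target has '*' -> reject
  (0,3)=. (4,3)=* -> step gives (0,2)='.' but target has '*' -> reject
  (0,3)=* (4,3)=. -> step gives (3,2)='*' but target has '.' -> reject
  (0,3)=* (4,3)=* -> step reproduces the target at every cell -> ACCEPT
Unique solution: (0,3)=live, (4,3)=live.
Check: live-neighbor counts of every cell in the completed generation 0:
1331
4443
4662
3443
3563
1132
Applying B3/S23 to generation 0 with these counts gives:
.**.
...*
...*
*..*
*..*
..**
which matches the target exactly.

Answer: *..*
.**.
**.*
***.
...*
.***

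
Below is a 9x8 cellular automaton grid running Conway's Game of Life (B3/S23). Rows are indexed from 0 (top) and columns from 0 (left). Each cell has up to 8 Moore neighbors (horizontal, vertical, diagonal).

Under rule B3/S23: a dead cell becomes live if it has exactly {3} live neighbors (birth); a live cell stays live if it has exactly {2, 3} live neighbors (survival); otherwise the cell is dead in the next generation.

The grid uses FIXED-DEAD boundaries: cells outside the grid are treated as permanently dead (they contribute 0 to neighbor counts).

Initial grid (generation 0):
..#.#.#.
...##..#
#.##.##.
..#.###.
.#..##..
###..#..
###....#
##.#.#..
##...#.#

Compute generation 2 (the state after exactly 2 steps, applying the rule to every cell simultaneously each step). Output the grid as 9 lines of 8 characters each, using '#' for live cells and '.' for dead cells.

Simulating step by step:
Generation 0 (given above): 34 live cells
Generation 1: 22 live cells
....##..
.#.....#
.##....#
..#.....
#.......
...####.
...##.#.
....#...
###.#.#.
Generation 2: 18 live cells
(generation 2 grid is the final answer)

Answer: ........
.##...#.
.##.....
..#.....
...###..
...#..#.
......#.
.##.#...
.#.#.#..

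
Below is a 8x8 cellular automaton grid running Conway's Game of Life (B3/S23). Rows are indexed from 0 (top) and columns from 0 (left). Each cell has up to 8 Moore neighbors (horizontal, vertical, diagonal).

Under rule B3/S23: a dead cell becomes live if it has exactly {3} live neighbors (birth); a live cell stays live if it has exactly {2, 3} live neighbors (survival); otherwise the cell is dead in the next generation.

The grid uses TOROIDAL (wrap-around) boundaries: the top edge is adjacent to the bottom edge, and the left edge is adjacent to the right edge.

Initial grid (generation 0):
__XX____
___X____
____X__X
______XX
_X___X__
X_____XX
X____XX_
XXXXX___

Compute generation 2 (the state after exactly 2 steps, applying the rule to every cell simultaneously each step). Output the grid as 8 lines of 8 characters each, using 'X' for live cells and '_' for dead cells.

Answer: _____X__
___X____
X__XX___
X____X__
_X___X__
_XXX__X_
__XX__X_
_______X

Derivation:
Simulating step by step:
Generation 0 (given above): 20 live cells
Generation 1: 21 live cells
________
__XXX___
______XX
X____XXX
_____X__
XX______
__XXXXX_
X___XX_X
Generation 2: 17 live cells
(generation 2 grid is the final answer)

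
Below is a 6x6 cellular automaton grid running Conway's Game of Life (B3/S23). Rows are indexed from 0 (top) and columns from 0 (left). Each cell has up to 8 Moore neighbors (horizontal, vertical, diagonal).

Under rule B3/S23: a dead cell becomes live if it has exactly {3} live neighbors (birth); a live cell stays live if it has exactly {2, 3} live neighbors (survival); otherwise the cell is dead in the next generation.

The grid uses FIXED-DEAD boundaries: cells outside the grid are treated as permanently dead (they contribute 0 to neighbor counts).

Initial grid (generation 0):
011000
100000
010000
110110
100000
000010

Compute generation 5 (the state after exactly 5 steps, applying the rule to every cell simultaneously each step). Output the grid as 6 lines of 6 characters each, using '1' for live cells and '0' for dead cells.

Answer: 011000
011000
000000
000000
000000
000000

Derivation:
Simulating step by step:
Generation 0 (given above): 10 live cells
Generation 1: 12 live cells
010000
101000
011000
111000
110110
000000
Generation 2: 6 live cells
010000
101000
000100
000000
100100
000000
Generation 3: 3 live cells
010000
011000
000000
000000
000000
000000
Generation 4: 4 live cells
011000
011000
000000
000000
000000
000000
Generation 5: 4 live cells
(generation 5 grid is the final answer)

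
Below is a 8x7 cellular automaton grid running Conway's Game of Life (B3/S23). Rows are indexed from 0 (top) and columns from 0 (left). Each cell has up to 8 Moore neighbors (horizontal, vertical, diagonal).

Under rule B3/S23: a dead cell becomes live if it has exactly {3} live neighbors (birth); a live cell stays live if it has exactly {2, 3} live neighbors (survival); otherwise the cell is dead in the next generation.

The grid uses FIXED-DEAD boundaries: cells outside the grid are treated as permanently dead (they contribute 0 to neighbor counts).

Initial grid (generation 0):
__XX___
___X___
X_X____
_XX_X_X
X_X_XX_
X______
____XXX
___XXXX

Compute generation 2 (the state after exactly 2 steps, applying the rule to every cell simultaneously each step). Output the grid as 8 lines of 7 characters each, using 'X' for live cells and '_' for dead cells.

Answer: __XX___
_X_X___
__X____
__X_XX_
X_X_XX_
_X_X__X
___XXXX
_______

Derivation:
Simulating step by step:
Generation 0 (given above): 21 live cells
Generation 1: 19 live cells
__XX___
_X_X___
__X____
X_X_X__
X_X_XX_
_X_X__X
___X__X
___X__X
Generation 2: 19 live cells
(generation 2 grid is the final answer)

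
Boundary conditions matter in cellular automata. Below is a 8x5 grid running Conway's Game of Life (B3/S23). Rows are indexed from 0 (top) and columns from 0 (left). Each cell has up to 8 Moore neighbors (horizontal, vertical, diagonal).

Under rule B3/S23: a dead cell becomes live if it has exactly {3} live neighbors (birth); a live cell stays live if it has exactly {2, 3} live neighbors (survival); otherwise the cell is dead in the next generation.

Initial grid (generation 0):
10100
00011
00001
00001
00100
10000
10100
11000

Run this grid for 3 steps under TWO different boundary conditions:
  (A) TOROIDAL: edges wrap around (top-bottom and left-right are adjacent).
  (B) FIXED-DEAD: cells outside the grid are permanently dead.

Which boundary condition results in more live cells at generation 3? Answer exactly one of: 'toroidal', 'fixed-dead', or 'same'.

Answer: toroidal

Derivation:
Under TOROIDAL boundary, generation 3:
01110
01000
00000
00000
00000
10001
11111
10101
Population = 14

Under FIXED-DEAD boundary, generation 3:
00011
00000
00011
00000
00000
00000
11000
11000
Population = 8

Comparison: toroidal=14, fixed-dead=8 -> toroidal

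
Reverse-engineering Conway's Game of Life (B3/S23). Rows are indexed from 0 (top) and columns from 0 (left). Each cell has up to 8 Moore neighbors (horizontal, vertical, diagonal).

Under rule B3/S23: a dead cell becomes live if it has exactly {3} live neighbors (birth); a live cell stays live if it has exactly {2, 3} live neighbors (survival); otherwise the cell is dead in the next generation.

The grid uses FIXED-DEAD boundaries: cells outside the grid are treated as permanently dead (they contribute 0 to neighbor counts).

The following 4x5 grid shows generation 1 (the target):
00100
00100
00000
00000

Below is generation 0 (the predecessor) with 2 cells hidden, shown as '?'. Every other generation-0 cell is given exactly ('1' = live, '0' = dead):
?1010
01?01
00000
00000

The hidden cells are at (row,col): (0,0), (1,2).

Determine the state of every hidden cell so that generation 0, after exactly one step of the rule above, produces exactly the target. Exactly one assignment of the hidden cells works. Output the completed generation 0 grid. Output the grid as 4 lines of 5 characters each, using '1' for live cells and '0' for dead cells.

Hidden generation-0 cells (in order): (0,0), (1,2).
A hidden cell only influences target cells in its own 3x3 neighborhood. Try each of the 2^2 = 4 assignments, step the completed generation 0 forward once under B3/S23, and compare with the target:
  (0,0)=0 (1,2)=0 -> step reproduces the target at every cell -> ACCEPT
  (0,0)=0 (1,2)=1 -> step gives (0,1)='1' but target has '0' -> reject
  (0,0)=1 (1,2)=0 -> step gives (0,0)='1' but target has '0' -> reject
  (0,0)=1 (1,2)=1 -> step gives (0,0)='1' but target has '0' -> reject
Unique solution: (0,0)=dead, (1,2)=dead.
Check: live-neighbor counts of every cell in the completed generation 0:
21312
21321
11111
00000
Applying B3/S23 to generation 0 with these counts gives:
00100
00100
00000
00000
which matches the target exactly.

Answer: 01010
01001
00000
00000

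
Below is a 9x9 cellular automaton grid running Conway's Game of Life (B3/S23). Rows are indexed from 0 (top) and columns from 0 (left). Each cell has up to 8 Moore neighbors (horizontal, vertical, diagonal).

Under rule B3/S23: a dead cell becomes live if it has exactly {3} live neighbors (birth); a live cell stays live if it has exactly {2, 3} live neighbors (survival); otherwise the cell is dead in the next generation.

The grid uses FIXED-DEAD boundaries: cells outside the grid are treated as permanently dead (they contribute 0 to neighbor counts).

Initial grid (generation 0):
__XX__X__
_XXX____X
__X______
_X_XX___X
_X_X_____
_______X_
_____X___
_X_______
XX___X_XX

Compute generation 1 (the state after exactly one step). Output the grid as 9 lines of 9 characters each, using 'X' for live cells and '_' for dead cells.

Answer: _X_X_____
_X_______
____X____
_X_XX____
___XX____
_________
_________
XX____X__
XX_______

Derivation:
Simulating step by step:
Generation 0 (given above): 22 live cells
Generation 1: 14 live cells
(generation 1 grid is the final answer)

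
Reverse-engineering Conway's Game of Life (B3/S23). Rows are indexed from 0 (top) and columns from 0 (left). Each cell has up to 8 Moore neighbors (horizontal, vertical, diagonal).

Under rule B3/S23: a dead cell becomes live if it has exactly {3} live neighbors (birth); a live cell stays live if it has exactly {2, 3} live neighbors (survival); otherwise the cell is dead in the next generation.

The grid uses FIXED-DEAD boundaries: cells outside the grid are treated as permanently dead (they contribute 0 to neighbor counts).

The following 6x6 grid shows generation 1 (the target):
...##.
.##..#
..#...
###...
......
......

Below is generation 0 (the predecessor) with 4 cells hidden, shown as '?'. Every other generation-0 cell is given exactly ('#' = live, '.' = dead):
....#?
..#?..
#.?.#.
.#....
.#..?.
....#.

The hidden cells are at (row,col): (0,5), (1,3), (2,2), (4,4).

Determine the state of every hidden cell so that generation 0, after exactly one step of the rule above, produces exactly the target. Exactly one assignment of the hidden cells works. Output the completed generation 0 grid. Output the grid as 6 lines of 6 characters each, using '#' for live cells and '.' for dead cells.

Hidden generation-0 cells (in order): (0,5), (1,3), (2,2), (4,4).
A hidden cell only influences target cells in its own 3x3 neighborhood. Try each of the 2^4 = 16 assignments, step the completed generation 0 forward once under B3/S23, and compare with the target:
  (0,5)=. (1,3)=. (2,2)=. (4,4)=. -> step gives (0,3)='.' but target has '#' -> reject
  (0,5)=. (1,3)=. (2,2)=. (4,4)=# -> step gives (0,3)='.' but target has '#' -> reject
  (0,5)=. (1,3)=. (2,2)=# (4,4)=. -> step gives (0,3)='.' but target has '#' -> reject
  (0,5)=. (1,3)=. (2,2)=# (4,4)=# -> step gives (0,3)='.' but target has '#' -> reject
  (0,5)=. (1,3)=# (2,2)=. (4,4)=. -> step gives (0,4)='.' but target has '#' -> reject
  (0,5)=. (1,3)=# (2,2)=. (4,4)=# -> step gives (0,4)='.' but target has '#' -> reject
  (0,5)=. (1,3)=# (2,2)=# (4,4)=. -> step gives (0,4)='.' but target has '#' -> reject
  (0,5)=. (1,3)=# (2,2)=# (4,4)=# -> step gives (0,4)='.' but target has '#' -> reject
  (0,5)=# (1,3)=. (2,2)=. (4,4)=. -> step gives (0,3)='.' but target has '#' -> reject
  (0,5)=# (1,3)=. (2,2)=. (4,4)=# -> step gives (0,3)='.' but target has '#' -> reject
  (0,5)=# (1,3)=. (2,2)=# (4,4)=. -> step gives (0,3)='.' but target has '#' -> reject
  (0,5)=# (1,3)=. (2,2)=# (4,4)=# -> step gives (0,3)='.' but target has '#' -> reject
  (0,5)=# (1,3)=# (2,2)=. (4,4)=. -> step gives (1,1)='.' but target has '#' -> reject
  (0,5)=# (1,3)=# (2,2)=. (4,4)=# -> step gives (1,1)='.' but target has '#' -> reject
  (0,5)=# (1,3)=# (2,2)=# (4,4)=. -> step reproduces the target at every cell -> ACCEPT
  (0,5)=# (1,3)=# (2,2)=# (4,4)=# -> step gives (3,3)='#' but target has '.' -> reject
Unique solution: (0,5)=live, (1,3)=live, (2,2)=live, (4,4)=dead.
Check: live-neighbor counts of every cell in the completed generation 0:
012321
132443
143411
333211
212111
111101
Applying B3/S23 to generation 0 with these counts gives:
...##.
.##..#
..#...
###...
......
......
which matches the target exactly.

Answer: ....##
..##..
#.#.#.
.#....
.#....
....#.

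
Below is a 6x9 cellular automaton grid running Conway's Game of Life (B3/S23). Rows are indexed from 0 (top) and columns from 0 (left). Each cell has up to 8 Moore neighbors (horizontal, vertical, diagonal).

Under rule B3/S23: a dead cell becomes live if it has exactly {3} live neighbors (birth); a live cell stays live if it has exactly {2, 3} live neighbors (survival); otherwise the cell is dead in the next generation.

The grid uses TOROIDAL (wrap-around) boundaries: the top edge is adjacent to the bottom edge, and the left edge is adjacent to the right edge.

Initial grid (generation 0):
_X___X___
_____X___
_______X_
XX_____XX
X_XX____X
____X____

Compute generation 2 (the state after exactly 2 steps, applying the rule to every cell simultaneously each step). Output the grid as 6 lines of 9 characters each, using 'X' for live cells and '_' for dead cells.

Simulating step by step:
Generation 0 (given above): 13 live cells
Generation 1: 17 live cells
____XX___
______X__
X_____XX_
_XX____X_
__XX___X_
XXXXX____
Generation 2: 19 live cells
(generation 2 grid is the final answer)

Answer: _XX_XX___
______XX_
_X____XXX
_XXX___X_
X___X___X
_X___X___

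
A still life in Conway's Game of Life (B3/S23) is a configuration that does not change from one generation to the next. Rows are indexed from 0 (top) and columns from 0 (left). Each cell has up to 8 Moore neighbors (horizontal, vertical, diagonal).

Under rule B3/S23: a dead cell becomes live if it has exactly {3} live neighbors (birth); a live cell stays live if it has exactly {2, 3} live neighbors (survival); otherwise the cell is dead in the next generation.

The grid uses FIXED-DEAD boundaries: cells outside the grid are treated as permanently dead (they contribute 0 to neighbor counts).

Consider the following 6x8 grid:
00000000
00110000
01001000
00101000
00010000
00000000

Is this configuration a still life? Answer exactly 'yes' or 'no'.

Answer: yes

Derivation:
Compute generation 1 and compare to generation 0 (given above):
Generation 1:
00000000
00110000
01001000
00101000
00010000
00000000
The grids are IDENTICAL -> still life.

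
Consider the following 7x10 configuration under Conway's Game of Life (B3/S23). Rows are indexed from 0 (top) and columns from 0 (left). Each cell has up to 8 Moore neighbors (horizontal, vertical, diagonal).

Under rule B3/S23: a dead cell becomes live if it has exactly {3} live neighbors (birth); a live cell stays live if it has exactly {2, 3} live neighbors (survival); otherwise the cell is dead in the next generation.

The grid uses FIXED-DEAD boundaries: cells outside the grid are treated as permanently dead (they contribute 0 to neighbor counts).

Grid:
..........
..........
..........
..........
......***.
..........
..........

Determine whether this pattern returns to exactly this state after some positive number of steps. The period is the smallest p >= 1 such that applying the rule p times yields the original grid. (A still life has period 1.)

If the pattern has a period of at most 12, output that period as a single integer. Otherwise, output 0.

Simulating and comparing each generation to the original:
Gen 0 (original, given above): 3 live cells
Gen 1: 3 live cells, differs from original
Gen 2: 3 live cells, MATCHES original -> period = 2

Answer: 2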